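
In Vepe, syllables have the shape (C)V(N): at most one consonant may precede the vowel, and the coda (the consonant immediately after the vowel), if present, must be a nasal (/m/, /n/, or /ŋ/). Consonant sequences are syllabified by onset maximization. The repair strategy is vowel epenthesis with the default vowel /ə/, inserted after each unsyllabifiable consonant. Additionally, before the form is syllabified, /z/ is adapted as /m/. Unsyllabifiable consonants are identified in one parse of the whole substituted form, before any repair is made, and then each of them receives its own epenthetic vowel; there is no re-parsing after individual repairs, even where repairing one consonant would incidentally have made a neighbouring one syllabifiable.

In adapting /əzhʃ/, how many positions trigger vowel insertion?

2

After substitution the input is /əmhʃ/.
The unsyllabifiable consonants are /h/, /ʃ/; each receives one epenthetic vowel.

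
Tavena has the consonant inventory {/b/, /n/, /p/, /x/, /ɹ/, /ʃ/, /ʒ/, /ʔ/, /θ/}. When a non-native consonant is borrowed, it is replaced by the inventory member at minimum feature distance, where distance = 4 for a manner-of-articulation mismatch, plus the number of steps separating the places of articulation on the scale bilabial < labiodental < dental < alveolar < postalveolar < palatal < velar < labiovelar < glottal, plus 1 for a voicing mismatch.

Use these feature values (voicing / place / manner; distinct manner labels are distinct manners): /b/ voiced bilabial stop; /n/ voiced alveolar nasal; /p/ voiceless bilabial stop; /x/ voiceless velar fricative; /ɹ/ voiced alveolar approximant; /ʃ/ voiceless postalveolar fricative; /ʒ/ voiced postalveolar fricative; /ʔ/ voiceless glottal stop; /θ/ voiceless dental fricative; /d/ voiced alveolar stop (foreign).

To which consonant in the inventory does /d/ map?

b

/b/ is closest: same manner (stop), place distance 3 (alveolar→bilabial), same voicing; total 3. Next closest is /n/ at distance 4.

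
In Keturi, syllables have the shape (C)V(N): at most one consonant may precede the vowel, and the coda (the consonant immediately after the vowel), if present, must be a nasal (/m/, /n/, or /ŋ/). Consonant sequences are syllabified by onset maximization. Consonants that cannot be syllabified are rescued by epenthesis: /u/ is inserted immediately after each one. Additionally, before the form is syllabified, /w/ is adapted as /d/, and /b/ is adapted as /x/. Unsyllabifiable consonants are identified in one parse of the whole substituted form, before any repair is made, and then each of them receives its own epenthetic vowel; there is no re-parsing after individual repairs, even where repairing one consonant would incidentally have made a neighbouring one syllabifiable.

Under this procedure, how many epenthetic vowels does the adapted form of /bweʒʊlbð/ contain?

After substitution the input is /xdeʒʊlxð/.
The unsyllabifiable consonants are /x/, /l/, /x/, /ð/; each receives one epenthetic vowel.

4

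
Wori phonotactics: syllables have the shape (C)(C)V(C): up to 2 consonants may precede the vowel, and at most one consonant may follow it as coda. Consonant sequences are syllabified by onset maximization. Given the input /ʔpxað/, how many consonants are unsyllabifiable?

1

Under (C)(C)V(C), the unsyllabifiable consonants are /ʔ/ (at most one coda consonant is licensed; onsets may contain at most 2 consonants).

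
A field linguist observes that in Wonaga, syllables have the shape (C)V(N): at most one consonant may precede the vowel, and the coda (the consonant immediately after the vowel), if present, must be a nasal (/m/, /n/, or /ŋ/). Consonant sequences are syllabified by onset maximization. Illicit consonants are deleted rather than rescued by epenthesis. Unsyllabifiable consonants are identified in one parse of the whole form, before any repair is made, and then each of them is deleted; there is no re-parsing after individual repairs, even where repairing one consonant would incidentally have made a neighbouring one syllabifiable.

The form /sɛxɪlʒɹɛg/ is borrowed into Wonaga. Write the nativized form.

Under (C)V(N), the unsyllabifiable consonants are /l/, /ʒ/, /g/ (only a nasal (/m/, /n/, or /ŋ/) is licensed in coda position; onsets are limited to one consonant).
Deleting the stranded consonants removes /l/, /ʒ/, /g/.

sɛxɪɹɛ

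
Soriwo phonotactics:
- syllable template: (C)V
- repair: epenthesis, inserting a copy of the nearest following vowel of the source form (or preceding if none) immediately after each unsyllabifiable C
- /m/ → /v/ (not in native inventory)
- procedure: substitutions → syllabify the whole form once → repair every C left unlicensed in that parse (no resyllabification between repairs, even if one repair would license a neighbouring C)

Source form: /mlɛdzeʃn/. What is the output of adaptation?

Substitution: /m/ → /v/, giving /vlɛdzeʃn/.
Under (C)V, the unsyllabifiable consonants are /v/, /d/, /ʃ/, /n/ (no codas are permitted; onsets are limited to one consonant).
Epenthesis after each stranded consonant: /v/ → /vɛ/, /d/ → /de/, /ʃ/ → /ʃe/, /n/ → /ne/.

vɛlɛdezeʃene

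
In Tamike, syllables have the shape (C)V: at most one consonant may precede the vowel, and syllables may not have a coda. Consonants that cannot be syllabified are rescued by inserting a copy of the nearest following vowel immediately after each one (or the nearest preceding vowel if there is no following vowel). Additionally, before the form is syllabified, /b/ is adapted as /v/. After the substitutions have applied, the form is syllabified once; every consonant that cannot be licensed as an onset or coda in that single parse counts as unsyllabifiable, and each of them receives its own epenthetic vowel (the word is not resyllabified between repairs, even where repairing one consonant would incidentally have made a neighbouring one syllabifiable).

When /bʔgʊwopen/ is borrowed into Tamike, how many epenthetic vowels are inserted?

3

After substitution the input is /vʔgʊwopen/.
The unsyllabifiable consonants are /v/, /ʔ/, /n/; each receives one epenthetic vowel.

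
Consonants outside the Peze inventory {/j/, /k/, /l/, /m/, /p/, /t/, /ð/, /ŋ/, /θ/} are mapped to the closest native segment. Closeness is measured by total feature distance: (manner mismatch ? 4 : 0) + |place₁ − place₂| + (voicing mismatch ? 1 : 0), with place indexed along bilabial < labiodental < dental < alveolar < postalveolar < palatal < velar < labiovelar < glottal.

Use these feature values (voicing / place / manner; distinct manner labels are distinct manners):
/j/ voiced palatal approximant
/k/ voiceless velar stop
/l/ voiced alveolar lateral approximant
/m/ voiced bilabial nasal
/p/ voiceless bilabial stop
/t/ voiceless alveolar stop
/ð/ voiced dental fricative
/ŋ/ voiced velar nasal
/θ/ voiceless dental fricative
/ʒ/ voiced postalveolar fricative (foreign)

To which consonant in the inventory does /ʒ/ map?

/ð/ is closest: same manner (fricative), place distance 2 (postalveolar→dental), same voicing; total 2. Next closest is /θ/ at distance 3.

ð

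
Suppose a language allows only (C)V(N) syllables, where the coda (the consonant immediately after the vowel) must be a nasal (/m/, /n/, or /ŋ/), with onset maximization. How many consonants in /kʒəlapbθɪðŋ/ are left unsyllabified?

Syllabifying with onset maximization leaves /k/, /p/, /b/, /ð/, /ŋ/ stranded (only a nasal (/m/, /n/, or /ŋ/) is licensed in coda position; onsets are limited to one consonant).

5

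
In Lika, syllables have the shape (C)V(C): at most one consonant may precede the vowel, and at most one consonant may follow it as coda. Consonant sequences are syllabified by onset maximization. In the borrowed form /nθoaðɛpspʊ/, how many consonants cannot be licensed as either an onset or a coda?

2

Under (C)V(C), the unsyllabifiable consonants are /n/, /s/ (at most one coda consonant is licensed; onsets are limited to one consonant).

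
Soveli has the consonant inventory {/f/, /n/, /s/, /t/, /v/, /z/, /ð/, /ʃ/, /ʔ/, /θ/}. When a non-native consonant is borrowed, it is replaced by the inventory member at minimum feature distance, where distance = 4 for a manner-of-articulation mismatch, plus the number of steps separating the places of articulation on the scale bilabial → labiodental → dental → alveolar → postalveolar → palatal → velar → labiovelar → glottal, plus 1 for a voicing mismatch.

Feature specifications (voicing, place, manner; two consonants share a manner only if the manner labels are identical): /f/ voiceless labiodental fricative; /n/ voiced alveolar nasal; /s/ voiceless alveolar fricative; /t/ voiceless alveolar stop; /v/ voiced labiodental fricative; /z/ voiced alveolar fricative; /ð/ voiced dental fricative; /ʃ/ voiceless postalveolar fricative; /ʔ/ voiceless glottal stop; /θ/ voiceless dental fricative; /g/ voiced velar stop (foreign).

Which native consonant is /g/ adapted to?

/ʔ/ is closest: same manner (stop), place distance 2 (velar→glottal), voicing differs (+1); total 3. Next closest is /t/ at distance 4.

ʔ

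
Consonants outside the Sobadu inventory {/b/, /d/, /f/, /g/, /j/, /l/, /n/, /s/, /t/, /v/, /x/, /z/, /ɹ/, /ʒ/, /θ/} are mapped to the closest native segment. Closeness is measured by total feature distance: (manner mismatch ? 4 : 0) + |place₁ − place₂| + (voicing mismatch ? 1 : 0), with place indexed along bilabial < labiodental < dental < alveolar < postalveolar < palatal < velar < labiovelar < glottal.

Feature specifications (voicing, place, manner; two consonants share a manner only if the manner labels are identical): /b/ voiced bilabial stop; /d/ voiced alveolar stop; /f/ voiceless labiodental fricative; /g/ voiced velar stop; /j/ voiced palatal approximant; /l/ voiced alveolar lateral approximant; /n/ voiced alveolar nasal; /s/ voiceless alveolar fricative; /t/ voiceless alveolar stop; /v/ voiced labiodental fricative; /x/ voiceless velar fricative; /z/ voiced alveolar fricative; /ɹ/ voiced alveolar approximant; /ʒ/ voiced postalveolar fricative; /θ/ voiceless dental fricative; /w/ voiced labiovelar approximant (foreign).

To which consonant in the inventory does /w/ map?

/j/ is closest: same manner (approximant), place distance 2 (labiovelar→palatal), same voicing; total 2. Next closest is /ɹ/ at distance 4.

j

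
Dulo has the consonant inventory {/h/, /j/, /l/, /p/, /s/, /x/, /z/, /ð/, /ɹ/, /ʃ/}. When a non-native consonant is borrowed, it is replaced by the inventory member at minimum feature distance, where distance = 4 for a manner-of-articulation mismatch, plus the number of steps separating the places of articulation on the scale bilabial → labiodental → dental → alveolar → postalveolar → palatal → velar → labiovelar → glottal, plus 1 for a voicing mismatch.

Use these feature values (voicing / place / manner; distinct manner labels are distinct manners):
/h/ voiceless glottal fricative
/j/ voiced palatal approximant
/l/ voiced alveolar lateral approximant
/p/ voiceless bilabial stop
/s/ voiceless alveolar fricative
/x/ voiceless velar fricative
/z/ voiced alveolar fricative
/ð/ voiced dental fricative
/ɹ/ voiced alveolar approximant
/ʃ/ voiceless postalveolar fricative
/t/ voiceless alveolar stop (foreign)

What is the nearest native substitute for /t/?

/p/ is closest: same manner (stop), place distance 3 (alveolar→bilabial), same voicing; total 3. Next closest is /s/ at distance 4.

p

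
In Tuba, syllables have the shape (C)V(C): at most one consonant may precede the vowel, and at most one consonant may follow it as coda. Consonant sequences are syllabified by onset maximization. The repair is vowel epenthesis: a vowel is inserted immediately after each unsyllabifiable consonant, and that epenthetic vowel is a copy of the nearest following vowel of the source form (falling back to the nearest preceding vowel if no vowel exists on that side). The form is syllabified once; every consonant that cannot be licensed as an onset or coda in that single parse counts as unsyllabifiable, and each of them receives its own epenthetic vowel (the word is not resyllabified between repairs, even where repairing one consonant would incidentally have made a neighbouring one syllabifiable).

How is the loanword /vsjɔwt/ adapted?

vɔsɔjɔwtɔ

Under (C)V(C), the unsyllabifiable consonants are /v/, /s/, /t/ (at most one coda consonant is licensed; onsets are limited to one consonant).
Inserting the epenthetic vowel yields /v/ → /vɔ/, /s/ → /sɔ/, /t/ → /tɔ/.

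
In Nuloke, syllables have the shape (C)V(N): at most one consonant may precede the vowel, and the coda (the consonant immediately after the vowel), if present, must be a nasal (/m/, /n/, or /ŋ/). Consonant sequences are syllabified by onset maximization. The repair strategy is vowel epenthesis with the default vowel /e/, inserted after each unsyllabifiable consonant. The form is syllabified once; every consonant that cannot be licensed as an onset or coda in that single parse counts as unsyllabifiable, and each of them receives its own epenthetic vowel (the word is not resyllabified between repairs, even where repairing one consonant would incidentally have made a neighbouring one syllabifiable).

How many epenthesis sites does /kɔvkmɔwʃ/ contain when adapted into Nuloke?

The unsyllabifiable consonants are /v/, /k/, /w/, /ʃ/; each receives one epenthetic vowel.

4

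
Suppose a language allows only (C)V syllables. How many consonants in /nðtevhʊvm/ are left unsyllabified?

5

Syllabifying with onset maximization leaves /n/, /ð/, /v/, /v/, /m/ stranded (no codas are permitted; onsets are limited to one consonant).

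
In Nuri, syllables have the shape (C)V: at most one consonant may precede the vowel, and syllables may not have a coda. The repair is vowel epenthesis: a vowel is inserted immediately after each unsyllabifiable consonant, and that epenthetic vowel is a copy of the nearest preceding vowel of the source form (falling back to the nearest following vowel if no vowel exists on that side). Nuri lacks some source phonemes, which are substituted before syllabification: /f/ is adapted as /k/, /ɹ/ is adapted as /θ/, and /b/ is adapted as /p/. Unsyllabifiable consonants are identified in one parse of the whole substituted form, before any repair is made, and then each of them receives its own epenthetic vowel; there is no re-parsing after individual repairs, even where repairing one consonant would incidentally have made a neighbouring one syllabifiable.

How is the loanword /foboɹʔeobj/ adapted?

kopoθoʔeopojo

Substitution: /f/ → /k/, /b/ → /p/, /ɹ/ → /θ/, giving /kopoθʔeopj/.
The consonants /θ/, /p/, /j/ cannot be parsed into a legal (C)V syllable (no codas are permitted; onsets are limited to one consonant).
Epenthesis after each stranded consonant: /θ/ → /θo/, /p/ → /po/, /j/ → /jo/.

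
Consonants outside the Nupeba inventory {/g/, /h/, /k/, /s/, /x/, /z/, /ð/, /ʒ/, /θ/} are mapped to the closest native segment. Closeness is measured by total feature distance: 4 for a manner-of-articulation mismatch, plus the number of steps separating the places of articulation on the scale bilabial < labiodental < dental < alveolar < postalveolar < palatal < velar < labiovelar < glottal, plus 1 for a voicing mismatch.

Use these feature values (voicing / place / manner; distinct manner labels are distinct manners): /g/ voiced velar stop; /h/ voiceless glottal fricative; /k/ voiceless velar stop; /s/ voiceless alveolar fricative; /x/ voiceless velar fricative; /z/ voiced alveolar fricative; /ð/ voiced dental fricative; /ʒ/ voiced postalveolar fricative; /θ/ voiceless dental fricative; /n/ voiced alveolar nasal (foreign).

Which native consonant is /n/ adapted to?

z

/z/ is closest: manner differs (nasal→fricative, +4), place distance 0 (alveolar→alveolar), same voicing; total 4. Next closest is /s/ at distance 5.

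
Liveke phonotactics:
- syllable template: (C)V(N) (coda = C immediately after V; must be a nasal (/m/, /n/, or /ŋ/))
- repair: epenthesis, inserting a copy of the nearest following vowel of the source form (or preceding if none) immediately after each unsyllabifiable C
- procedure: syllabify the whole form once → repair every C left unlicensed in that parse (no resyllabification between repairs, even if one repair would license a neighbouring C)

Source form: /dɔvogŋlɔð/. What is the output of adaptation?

Syllabifying with onset maximization leaves /g/, /ŋ/, /ð/ stranded (only a nasal (/m/, /n/, or /ŋ/) is licensed in coda position; onsets are limited to one consonant).
Inserting the epenthetic vowel yields /g/ → /gɔ/, /ŋ/ → /ŋɔ/, /ð/ → /ðɔ/.

dɔvogɔŋɔlɔðɔ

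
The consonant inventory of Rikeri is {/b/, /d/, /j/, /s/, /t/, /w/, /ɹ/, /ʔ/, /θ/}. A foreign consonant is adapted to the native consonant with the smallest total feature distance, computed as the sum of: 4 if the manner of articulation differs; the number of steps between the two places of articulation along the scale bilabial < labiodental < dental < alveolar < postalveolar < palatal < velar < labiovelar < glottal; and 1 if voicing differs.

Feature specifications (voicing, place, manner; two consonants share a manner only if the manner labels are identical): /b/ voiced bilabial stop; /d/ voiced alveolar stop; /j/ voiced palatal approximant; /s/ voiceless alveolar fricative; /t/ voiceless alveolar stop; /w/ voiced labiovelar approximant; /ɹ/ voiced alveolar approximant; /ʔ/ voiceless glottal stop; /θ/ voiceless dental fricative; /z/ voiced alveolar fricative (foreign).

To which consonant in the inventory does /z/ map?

/s/ is closest: same manner (fricative), place distance 0 (alveolar→alveolar), voicing differs (+1); total 1. Next closest is /θ/ at distance 2.

s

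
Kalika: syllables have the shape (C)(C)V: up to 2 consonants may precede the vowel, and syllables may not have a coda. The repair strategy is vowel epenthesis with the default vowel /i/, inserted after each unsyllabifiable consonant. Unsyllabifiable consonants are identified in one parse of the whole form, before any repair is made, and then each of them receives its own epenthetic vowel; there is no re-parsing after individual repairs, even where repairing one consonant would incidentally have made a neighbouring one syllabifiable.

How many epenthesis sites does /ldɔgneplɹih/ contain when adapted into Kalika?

2

The unsyllabifiable consonants are /p/, /h/; each receives one epenthetic vowel.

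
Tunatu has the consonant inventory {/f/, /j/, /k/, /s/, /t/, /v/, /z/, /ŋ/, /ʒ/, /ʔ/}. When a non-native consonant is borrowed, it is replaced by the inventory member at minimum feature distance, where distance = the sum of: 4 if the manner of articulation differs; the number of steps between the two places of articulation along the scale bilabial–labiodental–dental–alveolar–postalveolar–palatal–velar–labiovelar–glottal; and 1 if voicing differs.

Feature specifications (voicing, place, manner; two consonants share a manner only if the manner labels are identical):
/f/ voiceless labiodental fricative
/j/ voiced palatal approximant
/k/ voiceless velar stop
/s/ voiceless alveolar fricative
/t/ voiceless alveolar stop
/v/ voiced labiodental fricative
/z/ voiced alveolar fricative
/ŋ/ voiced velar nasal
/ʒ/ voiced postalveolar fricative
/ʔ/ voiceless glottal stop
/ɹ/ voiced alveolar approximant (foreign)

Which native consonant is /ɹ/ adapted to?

j

/j/ is closest: same manner (approximant), place distance 2 (alveolar→palatal), same voicing; total 2. Next closest is /z/ at distance 4.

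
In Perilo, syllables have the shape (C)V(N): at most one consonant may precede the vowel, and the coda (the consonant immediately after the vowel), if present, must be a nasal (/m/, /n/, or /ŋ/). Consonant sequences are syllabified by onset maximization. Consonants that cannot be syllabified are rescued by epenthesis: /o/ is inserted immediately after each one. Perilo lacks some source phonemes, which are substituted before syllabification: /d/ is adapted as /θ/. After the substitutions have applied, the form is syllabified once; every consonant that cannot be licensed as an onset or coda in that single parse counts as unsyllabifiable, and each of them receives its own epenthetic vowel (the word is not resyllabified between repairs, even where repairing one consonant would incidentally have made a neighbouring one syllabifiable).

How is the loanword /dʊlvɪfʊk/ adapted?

Substitution: /d/ → /θ/, giving /θʊlvɪfʊk/.
The consonants /l/, /k/ cannot be parsed into a legal (C)V(N) syllable (only a nasal (/m/, /n/, or /ŋ/) is licensed in coda position; onsets are limited to one consonant).
Inserting the epenthetic vowel yields /l/ → /lo/, /k/ → /ko/.

θʊlovɪfʊko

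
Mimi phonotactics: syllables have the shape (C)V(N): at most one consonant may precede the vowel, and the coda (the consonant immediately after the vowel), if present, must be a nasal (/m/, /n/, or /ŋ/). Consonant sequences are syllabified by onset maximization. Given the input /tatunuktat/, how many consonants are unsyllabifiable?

2

The consonants /k/, /t/ cannot be parsed into a legal (C)V(N) syllable (only a nasal (/m/, /n/, or /ŋ/) is licensed in coda position; onsets are limited to one consonant).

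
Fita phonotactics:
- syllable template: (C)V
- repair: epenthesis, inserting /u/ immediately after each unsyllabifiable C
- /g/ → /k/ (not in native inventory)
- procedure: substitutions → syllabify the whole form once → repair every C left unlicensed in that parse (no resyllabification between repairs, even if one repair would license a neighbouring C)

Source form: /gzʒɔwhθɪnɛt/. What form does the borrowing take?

Substitution: /g/ → /k/, giving /kzʒɔwhθɪnɛt/.
The consonants /k/, /z/, /w/, /h/, /t/ cannot be parsed into a legal (C)V syllable (no codas are permitted; onsets are limited to one consonant).
Inserting the epenthetic vowel yields /k/ → /ku/, /z/ → /zu/, /w/ → /wu/, /h/ → /hu/, /t/ → /tu/.

kuzuʒɔwuhuθɪnɛtu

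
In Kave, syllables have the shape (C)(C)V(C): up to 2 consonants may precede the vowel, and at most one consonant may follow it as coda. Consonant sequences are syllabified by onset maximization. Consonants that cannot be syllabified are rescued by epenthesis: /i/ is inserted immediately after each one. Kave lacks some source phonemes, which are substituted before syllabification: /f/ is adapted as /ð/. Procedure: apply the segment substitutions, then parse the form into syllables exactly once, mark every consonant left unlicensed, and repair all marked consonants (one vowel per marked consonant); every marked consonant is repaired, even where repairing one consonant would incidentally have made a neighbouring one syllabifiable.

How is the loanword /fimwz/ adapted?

ðimwizi

Substitution: /f/ → /ð/, giving /ðimwz/.
Syllabifying with onset maximization leaves /w/, /z/ stranded (at most one coda consonant is licensed; onsets may contain at most 2 consonants).
Inserting the epenthetic vowel yields /w/ → /wi/, /z/ → /zi/.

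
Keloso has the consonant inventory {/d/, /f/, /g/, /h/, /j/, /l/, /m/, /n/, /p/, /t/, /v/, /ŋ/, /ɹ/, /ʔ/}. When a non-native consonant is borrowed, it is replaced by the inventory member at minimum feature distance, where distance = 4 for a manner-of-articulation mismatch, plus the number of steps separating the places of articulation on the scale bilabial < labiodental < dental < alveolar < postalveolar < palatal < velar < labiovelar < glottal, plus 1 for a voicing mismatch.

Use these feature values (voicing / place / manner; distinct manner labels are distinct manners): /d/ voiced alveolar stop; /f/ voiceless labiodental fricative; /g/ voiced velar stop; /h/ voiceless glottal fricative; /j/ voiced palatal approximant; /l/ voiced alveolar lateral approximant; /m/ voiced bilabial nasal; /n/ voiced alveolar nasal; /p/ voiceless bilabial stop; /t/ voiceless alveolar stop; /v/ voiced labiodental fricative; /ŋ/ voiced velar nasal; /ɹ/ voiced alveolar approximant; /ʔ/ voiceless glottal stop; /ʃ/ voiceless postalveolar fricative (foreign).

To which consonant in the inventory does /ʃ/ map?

f

/f/ is closest: same manner (fricative), place distance 3 (postalveolar→labiodental), same voicing; total 3. Next closest is /h/ at distance 4.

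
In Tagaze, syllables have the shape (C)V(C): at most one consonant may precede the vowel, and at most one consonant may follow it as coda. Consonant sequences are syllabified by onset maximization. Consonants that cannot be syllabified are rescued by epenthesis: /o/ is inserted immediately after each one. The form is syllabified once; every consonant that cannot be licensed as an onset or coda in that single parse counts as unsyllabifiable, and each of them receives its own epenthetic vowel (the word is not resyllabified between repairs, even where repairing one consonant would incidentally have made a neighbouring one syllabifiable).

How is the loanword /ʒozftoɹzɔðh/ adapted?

ʒozfotoɹzɔðho

Under (C)V(C), the unsyllabifiable consonants are /f/, /h/ (at most one coda consonant is licensed; onsets are limited to one consonant).
Epenthesis after each stranded consonant: /f/ → /fo/, /h/ → /ho/.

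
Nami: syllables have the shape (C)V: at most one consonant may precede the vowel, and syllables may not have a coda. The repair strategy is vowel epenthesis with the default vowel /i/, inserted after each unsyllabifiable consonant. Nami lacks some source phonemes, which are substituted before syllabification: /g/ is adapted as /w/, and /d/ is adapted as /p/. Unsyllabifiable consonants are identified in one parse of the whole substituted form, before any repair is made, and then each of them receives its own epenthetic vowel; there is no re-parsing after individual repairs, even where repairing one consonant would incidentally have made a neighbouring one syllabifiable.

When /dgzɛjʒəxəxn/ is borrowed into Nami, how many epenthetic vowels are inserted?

After substitution the input is /pwzɛjʒəxəxn/.
The unsyllabifiable consonants are /p/, /w/, /j/, /x/, /n/; each receives one epenthetic vowel.

5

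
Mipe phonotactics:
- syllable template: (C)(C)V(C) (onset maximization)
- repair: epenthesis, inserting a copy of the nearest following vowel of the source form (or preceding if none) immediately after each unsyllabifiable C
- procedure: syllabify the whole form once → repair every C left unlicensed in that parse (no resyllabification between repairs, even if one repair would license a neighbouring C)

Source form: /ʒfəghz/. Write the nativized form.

ʒfəghəzə

Syllabifying with onset maximization leaves /h/, /z/ stranded (at most one coda consonant is licensed; onsets may contain at most 2 consonants).
Epenthesis after each stranded consonant: /h/ → /hə/, /z/ → /zə/.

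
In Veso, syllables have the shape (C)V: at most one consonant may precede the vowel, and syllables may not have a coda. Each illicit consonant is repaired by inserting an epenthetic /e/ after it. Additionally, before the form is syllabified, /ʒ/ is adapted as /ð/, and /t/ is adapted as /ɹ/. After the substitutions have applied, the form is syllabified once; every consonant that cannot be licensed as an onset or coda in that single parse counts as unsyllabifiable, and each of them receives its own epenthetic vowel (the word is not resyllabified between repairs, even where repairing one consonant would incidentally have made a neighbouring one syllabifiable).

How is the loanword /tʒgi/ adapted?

ɹeðegi

Substitution: /t/ → /ɹ/, /ʒ/ → /ð/, giving /ɹðgi/.
Syllabifying with onset maximization leaves /ɹ/, /ð/ stranded (no codas are permitted; onsets are limited to one consonant).
Inserting the epenthetic vowel yields /ɹ/ → /ɹe/, /ð/ → /ðe/.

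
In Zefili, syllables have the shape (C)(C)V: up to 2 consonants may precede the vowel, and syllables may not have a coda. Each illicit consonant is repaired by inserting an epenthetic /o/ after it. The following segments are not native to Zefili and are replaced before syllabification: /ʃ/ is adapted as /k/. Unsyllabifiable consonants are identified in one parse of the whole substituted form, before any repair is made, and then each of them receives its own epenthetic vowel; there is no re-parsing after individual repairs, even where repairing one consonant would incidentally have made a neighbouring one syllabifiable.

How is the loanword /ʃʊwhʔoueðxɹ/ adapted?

kʊwohʔoueðoxoɹo

Substitution: /ʃ/ → /k/, giving /kʊwhʔoueðxɹ/.
Under (C)(C)V, the unsyllabifiable consonants are /w/, /ð/, /x/, /ɹ/ (no codas are permitted; onsets may contain at most 2 consonants).
Epenthesis after each stranded consonant: /w/ → /wo/, /ð/ → /ðo/, /x/ → /xo/, /ɹ/ → /ɹo/.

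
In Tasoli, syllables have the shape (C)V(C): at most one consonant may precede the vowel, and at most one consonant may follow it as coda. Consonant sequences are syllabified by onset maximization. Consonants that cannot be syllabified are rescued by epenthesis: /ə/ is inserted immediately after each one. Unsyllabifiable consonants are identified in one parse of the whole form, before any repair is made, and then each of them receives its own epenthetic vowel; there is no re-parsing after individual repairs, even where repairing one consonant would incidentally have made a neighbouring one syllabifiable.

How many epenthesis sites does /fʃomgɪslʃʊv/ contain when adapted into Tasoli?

The unsyllabifiable consonants are /f/, /l/; each receives one epenthetic vowel.

2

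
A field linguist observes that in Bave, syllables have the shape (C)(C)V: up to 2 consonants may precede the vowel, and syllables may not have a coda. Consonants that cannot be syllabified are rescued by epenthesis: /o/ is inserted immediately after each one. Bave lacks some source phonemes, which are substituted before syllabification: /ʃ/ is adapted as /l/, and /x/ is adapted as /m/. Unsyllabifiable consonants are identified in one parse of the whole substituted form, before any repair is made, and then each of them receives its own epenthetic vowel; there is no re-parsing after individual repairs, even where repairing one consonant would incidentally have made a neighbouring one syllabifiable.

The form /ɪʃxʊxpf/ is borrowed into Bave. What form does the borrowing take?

ɪlmʊmopofo

Substitution: /ʃ/ → /l/, /x/ → /m/, giving /ɪlmʊmpf/.
Under (C)(C)V, the unsyllabifiable consonants are /m/, /p/, /f/ (no codas are permitted; onsets may contain at most 2 consonants).
Each unlicensed consonant becomes the onset of a new syllable: /m/ → /mo/, /p/ → /po/, /f/ → /fo/.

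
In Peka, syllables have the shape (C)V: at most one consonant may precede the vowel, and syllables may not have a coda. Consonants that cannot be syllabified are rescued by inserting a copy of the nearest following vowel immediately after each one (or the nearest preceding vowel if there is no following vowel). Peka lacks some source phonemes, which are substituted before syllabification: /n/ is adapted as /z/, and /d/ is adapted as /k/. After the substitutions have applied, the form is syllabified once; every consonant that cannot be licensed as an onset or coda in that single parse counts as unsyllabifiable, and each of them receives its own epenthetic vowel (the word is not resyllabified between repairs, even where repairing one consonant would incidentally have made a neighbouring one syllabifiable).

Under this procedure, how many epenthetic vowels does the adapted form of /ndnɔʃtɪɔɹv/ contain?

After substitution the input is /zkzɔʃtɪɔɹv/.
The unsyllabifiable consonants are /z/, /k/, /ʃ/, /ɹ/, /v/; each receives one epenthetic vowel.

5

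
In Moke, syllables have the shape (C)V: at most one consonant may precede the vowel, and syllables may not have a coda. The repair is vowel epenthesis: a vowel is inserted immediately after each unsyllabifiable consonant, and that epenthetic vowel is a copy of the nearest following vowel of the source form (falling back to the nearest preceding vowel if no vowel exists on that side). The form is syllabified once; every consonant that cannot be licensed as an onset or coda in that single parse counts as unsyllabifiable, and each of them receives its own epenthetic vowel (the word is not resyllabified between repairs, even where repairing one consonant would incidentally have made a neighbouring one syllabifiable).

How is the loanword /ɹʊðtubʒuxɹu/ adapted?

ɹʊðutubuʒuxuɹu

Under (C)V, the unsyllabifiable consonants are /ð/, /b/, /x/ (no codas are permitted; onsets are limited to one consonant).
Epenthesis after each stranded consonant: /ð/ → /ðu/, /b/ → /bu/, /x/ → /xu/.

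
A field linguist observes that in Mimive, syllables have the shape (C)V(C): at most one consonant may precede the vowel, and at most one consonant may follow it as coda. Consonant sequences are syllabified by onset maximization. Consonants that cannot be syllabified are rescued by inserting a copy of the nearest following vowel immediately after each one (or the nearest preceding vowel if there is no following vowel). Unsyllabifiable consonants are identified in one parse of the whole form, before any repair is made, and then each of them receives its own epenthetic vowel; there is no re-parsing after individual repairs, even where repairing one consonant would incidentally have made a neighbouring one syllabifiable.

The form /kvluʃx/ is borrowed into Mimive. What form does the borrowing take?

kuvuluʃxu

Syllabifying with onset maximization leaves /k/, /v/, /x/ stranded (at most one coda consonant is licensed; onsets are limited to one consonant).
Epenthesis after each stranded consonant: /k/ → /ku/, /v/ → /vu/, /x/ → /xu/.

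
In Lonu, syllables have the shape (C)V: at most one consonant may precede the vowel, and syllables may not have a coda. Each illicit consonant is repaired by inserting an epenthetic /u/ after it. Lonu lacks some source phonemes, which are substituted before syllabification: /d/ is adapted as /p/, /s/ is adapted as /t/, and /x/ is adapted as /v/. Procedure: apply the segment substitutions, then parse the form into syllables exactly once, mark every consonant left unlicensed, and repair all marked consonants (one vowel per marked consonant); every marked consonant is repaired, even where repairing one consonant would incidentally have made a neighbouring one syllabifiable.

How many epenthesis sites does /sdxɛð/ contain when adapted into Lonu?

After substitution the input is /tpvɛð/.
The unsyllabifiable consonants are /t/, /p/, /ð/; each receives one epenthetic vowel.

3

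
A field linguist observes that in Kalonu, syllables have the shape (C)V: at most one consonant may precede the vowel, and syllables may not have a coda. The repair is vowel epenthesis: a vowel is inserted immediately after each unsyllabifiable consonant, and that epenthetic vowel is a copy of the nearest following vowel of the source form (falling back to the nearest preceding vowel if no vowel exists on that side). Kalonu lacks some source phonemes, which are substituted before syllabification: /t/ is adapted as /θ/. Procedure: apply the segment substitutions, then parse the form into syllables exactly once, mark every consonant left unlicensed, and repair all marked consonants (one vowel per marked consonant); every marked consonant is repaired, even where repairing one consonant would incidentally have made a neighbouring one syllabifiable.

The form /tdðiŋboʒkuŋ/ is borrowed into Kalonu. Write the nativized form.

θidiðiŋoboʒukuŋu

Substitution: /t/ → /θ/, giving /θdðiŋboʒkuŋ/.
The consonants /θ/, /d/, /ŋ/, /ʒ/, /ŋ/ cannot be parsed into a legal (C)V syllable (no codas are permitted; onsets are limited to one consonant).
Inserting the epenthetic vowel yields /θ/ → /θi/, /d/ → /di/, /ŋ/ → /ŋo/, /ʒ/ → /ʒu/, /ŋ/ → /ŋu/.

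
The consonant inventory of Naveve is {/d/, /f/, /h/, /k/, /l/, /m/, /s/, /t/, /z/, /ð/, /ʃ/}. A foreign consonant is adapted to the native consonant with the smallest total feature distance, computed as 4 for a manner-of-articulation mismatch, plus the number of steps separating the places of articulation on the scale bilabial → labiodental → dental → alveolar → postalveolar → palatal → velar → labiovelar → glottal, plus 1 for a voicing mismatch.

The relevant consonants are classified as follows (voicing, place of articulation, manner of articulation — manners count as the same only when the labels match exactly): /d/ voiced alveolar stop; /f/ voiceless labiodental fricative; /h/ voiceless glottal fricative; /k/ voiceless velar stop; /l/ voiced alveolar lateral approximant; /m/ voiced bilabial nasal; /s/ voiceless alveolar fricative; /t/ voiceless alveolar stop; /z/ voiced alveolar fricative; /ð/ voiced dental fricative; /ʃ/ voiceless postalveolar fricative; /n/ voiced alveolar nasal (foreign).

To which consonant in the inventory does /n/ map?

m

/m/ is closest: same manner (nasal), place distance 3 (alveolar→bilabial), same voicing; total 3. Next closest is /d/ at distance 4.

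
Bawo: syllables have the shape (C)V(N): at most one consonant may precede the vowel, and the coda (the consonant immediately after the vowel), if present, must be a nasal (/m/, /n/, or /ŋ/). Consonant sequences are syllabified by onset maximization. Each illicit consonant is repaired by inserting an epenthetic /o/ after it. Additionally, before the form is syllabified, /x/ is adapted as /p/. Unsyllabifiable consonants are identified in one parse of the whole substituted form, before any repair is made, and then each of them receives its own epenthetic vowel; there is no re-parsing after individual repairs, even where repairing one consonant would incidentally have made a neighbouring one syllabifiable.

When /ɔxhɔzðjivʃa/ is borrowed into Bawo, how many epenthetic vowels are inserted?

4

After substitution the input is /ɔphɔzðjivʃa/.
The unsyllabifiable consonants are /p/, /z/, /ð/, /v/; each receives one epenthetic vowel.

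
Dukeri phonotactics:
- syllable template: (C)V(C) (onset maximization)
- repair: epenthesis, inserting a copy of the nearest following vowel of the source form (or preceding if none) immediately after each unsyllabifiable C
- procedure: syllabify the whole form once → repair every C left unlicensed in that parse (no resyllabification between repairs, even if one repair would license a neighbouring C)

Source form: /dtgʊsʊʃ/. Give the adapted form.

dʊtʊgʊsʊʃ

Under (C)V(C), the unsyllabifiable consonants are /d/, /t/ (at most one coda consonant is licensed; onsets are limited to one consonant).
Inserting the epenthetic vowel yields /d/ → /dʊ/, /t/ → /tʊ/.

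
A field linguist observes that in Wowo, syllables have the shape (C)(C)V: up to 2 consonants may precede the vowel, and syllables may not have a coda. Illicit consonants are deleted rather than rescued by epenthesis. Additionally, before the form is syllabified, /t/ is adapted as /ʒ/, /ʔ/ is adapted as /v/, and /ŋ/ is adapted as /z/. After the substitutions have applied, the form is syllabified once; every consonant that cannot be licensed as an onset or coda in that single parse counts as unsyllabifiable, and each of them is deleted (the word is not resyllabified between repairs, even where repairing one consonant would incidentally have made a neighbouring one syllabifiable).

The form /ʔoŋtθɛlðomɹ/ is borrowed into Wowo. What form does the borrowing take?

voʒθɛlðo

Substitution: /ʔ/ → /v/, /ŋ/ → /z/, /t/ → /ʒ/, giving /vozʒθɛlðomɹ/.
Under (C)(C)V, the unsyllabifiable consonants are /z/, /m/, /ɹ/ (no codas are permitted; onsets may contain at most 2 consonants).
Deletion applies to /z/, /m/, /ɹ/.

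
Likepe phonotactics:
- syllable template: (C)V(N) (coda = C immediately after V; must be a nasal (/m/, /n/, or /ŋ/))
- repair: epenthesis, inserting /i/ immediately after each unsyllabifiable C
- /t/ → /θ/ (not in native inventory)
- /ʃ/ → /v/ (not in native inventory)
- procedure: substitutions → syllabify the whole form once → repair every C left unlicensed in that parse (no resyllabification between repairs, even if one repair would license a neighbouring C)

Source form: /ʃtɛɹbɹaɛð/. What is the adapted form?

viθɛɹibiɹaɛði

Substitution: /ʃ/ → /v/, /t/ → /θ/, giving /vθɛɹbɹaɛð/.
Under (C)V(N), the unsyllabifiable consonants are /v/, /ɹ/, /b/, /ð/ (only a nasal (/m/, /n/, or /ŋ/) is licensed in coda position; onsets are limited to one consonant).
Each unlicensed consonant becomes the onset of a new syllable: /v/ → /vi/, /ɹ/ → /ɹi/, /b/ → /bi/, /ð/ → /ði/.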